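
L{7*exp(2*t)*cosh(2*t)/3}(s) 7*(s - 2)/(3*s*(s - 4))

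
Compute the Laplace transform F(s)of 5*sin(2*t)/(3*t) 5*atan(2/s)/3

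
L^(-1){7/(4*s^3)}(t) 7*t^2/8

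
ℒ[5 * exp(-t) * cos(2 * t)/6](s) 5 * (s + 1)/(6 * ((s + 1)^2 + 4))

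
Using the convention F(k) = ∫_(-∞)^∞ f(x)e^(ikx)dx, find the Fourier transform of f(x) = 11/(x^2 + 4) 11*pi*exp(-2*Abs(k))/2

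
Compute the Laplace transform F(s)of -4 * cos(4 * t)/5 -4 * s/(5 * s^2 + 80)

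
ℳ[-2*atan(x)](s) pi*sec(pi*s/2)/s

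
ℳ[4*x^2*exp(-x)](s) 4*gamma(s+2)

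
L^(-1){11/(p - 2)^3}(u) 11*u^2*exp(2*u)/2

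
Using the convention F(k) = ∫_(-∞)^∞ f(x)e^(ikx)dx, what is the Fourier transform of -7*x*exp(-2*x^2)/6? -7*sqrt(2)*I*sqrt(pi)*k*exp(-k^2/8)/48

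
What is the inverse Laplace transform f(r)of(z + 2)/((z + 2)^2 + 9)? exp(-2 * r) * cos(3 * r)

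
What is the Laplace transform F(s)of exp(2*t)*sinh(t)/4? 1/(4*((s - 2)^2 - 1))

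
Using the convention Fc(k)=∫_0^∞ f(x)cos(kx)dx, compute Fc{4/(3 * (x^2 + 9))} 2 * pi * exp(-3 * k)/9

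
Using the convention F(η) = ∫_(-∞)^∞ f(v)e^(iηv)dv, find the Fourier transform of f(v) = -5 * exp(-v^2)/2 -5 * sqrt(pi) * exp(-η^2/4)/2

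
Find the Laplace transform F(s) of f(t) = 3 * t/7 3/(7 * s^2) 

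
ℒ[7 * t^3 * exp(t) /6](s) 7/(s - 1) ^4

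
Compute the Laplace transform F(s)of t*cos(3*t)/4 (s^2 - 9)/(4*(s^2 + 9)^2)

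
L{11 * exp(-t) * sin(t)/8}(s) 11/(8 * ((s + 1)^2 + 1))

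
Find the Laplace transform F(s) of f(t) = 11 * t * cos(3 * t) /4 11 * (s^2 - 9) /(4 * (s^2 + 9) ^2) 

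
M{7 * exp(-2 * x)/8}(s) 7 * gamma(s)/(8 * 2^s)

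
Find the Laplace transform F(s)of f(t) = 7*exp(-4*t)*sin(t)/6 7/(6*((s + 4)^2 + 1))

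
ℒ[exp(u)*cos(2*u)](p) (p - 1)/((p - 1)^2 + 4)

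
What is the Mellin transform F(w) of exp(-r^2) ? gamma(w/2) /2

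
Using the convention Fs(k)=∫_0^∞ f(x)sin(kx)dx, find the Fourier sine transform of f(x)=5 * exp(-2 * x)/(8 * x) 5 * atan(k/2)/8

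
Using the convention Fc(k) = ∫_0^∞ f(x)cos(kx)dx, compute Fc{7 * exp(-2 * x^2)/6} 7 * sqrt(2) * sqrt(pi) * exp(-k^2/8)/24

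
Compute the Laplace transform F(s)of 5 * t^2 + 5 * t 5/s^2 + 10/s^3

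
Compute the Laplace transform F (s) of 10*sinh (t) 10/ (s^2 - 1) 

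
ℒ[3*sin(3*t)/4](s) 9/(4*(s^2 + 9))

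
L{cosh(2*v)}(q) q/(q^2 - 4)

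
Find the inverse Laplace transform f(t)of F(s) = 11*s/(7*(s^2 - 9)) 11*cosh(3*t)/7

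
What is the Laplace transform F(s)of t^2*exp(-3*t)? 2/(s + 3)^3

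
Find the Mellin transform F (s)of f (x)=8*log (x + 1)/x -8*pi*csc (pi*s)/ (s - 1)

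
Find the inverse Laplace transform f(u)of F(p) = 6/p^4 u^3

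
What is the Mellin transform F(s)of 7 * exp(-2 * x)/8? 7 * gamma(s)/(8 * 2^s)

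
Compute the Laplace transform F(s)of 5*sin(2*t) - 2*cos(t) 10/(s^2+4) - 2*s/(s^2+1)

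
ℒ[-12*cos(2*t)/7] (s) -12*s/(7*s^2+28)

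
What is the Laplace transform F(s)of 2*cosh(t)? 2*s/(s^2-1)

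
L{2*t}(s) 2/s^2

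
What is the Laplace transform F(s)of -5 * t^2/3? -10/(3 * s^3)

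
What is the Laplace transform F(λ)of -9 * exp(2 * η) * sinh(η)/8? -9/(8 * (λ - 2)^2 - 8)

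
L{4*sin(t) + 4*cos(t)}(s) 4/(s^2 + 1) + 4*s/(s^2 + 1)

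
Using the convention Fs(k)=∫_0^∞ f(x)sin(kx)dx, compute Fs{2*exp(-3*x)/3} 2*k/(3*(k^2 + 9))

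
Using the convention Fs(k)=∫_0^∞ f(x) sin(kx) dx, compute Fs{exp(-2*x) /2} k/(2*(k^2 + 4) ) 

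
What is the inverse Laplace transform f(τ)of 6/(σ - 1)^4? τ^3*exp(τ)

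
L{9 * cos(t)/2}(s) 9 * s/(2 * (s^2 + 1))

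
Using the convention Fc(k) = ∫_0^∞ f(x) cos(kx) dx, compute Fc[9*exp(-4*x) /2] 18/(k^2+16) 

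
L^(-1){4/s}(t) 4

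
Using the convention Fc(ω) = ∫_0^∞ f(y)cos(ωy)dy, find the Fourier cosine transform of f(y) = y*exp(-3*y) (9 - ω^2)/(ω^2 + 9)^2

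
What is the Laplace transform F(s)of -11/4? -11/(4*s)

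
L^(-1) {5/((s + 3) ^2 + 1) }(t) 5 * exp(-3 * t) * sin(t) 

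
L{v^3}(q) 6/q^4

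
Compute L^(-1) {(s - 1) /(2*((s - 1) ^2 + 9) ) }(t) exp(t)*cos(3*t) /2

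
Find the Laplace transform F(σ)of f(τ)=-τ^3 -6/σ^4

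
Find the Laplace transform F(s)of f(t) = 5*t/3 5/(3*s^2)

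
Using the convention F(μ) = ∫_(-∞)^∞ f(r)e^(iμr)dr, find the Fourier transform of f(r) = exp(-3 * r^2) sqrt(3) * sqrt(pi) * exp(-μ^2/12)/3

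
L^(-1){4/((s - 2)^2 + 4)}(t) 2 * exp(2 * t) * sin(2 * t)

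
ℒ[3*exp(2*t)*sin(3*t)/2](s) 9/(2*((s - 2)^2 + 9))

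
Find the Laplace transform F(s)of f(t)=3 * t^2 6/s^3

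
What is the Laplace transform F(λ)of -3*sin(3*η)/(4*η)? -3*atan(3/λ)/4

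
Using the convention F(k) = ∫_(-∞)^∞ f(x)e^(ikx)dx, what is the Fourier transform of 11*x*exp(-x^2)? 11*I*sqrt(pi)*k*exp(-k^2/4)/2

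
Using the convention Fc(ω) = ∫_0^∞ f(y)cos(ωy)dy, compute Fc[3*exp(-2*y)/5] 6/(5*(ω^2 + 4))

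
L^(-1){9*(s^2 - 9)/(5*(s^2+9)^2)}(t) 9*t*cos(3*t)/5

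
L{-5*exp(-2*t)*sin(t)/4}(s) -5/(4*(s + 2)^2 + 4)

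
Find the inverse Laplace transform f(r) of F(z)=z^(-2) r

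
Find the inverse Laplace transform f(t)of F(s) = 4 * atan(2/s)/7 4 * sin(2 * t)/(7 * t)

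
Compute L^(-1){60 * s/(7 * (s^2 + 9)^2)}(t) 10 * t * sin(3 * t)/7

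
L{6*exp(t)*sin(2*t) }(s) 12/((s - 1) ^2+4) 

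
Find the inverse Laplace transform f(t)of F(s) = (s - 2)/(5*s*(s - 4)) exp(2*t)*cosh(2*t)/5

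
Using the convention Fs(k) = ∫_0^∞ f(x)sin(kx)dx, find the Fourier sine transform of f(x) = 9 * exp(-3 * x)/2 9 * k/(2 * (k^2 + 9))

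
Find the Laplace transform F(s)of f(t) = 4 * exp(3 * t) 4/(s - 3)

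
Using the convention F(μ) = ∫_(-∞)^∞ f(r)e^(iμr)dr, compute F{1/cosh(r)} pi/cosh(pi * μ/2)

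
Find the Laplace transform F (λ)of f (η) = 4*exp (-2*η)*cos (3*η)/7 4*(λ + 2)/ (7*( (λ + 2)^2 + 9))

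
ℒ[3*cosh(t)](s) 3*s/(s^2-1)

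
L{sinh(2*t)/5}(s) 2/(5*(s^2 - 4))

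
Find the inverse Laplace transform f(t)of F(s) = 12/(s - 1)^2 12*t*exp(t)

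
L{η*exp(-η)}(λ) (λ + 1)^(-2)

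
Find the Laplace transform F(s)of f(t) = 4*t 4/s^2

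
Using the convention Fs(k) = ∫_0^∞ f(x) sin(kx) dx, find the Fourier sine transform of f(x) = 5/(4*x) 5*pi/8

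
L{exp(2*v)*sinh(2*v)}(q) 2/(q*(q - 4))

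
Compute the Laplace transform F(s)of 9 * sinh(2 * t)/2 9/(s^2 - 4)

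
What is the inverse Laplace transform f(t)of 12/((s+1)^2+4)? 6 * exp(-t) * sin(2 * t)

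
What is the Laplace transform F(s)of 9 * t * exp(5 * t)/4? 9/(4 * (s - 5)^2)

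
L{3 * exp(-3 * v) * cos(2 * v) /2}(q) 3 * (q + 3) /(2 * ((q + 3) ^2 + 4) ) 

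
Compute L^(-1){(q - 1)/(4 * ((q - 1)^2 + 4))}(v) exp(v) * cos(2 * v)/4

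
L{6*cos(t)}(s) 6*s/(s^2 + 1)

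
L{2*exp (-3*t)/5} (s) 2/ (5*(s + 3))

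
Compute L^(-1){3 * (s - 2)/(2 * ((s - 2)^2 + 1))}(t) 3 * exp(2 * t) * cos(t)/2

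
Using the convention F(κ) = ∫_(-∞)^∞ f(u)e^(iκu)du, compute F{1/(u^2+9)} pi*exp(-3*Abs(κ))/3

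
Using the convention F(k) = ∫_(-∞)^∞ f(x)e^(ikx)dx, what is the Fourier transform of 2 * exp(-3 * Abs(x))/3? 4/(k^2+9)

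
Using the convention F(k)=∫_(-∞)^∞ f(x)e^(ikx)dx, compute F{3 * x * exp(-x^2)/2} 3 * I * sqrt(pi) * k * exp(-k^2/4)/4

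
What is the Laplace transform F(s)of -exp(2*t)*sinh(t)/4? -1/(4*(s - 2)^2 - 4)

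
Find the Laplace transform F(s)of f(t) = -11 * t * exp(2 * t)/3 -11/(3 * (s - 2)^2)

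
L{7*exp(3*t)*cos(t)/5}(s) 7*(s - 3)/(5*((s - 3)^2 + 1))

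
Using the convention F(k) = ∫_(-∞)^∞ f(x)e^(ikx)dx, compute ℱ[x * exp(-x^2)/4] I * sqrt(pi) * k * exp(-k^2/4)/8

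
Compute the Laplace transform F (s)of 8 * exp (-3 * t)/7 8/ (7 * (s + 3))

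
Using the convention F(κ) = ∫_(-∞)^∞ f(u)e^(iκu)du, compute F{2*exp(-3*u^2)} 2*sqrt(3)*sqrt(pi)*exp(-κ^2/12)/3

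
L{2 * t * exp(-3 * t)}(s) 2/(s + 3)^2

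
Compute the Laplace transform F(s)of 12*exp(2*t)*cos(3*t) 12*(s - 2)/((s - 2)^2 + 9)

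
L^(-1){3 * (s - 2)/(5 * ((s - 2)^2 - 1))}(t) 3 * exp(2 * t) * cosh(t)/5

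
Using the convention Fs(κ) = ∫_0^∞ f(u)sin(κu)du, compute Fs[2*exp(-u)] 2*κ/(κ^2+1)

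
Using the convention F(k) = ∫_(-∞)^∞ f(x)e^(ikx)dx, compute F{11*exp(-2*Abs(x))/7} 44/(7*(k^2 + 4))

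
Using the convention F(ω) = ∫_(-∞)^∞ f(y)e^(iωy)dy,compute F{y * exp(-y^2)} I * sqrt(pi) * ω * exp(-ω^2/4)/2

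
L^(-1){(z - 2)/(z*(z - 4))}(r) exp(2*r)*cosh(2*r)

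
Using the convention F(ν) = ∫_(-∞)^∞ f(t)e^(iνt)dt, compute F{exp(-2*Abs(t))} 4/(ν^2 + 4)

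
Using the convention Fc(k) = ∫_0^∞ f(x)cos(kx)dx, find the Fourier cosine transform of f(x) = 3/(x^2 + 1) 3*pi*exp(-k)/2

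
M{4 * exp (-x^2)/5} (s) 2 * gamma (s/2)/5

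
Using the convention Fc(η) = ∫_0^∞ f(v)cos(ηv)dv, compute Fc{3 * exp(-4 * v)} 12/(η^2 + 16)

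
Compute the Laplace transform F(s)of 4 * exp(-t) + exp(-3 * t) 1/(s + 3) + 4/(s + 1)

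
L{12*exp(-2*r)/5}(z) 12/(5*(z + 2))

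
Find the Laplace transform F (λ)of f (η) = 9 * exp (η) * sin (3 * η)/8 27/ (8 * ( (λ - 1)^2 + 9))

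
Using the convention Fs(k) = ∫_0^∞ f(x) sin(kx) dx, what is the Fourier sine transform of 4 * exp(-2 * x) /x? 4 * atan(k/2) 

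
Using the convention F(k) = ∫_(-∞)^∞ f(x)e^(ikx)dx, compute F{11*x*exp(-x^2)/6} 11*I*sqrt(pi)*k*exp(-k^2/4)/12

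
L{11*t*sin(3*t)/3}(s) 22*s/(s^2 + 9)^2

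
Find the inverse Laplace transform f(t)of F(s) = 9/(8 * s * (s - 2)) 9 * exp(t) * sinh(t)/8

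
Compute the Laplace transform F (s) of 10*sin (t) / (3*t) 10*atan (1/s) /3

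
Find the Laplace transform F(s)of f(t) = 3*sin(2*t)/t 3*atan(2/s)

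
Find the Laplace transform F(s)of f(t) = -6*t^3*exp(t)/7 -36/(7*(s - 1)^4)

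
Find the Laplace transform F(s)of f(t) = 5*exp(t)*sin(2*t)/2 5/((s - 1)^2 + 4)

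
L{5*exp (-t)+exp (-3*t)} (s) 1/ (s+3)+5/ (s+1)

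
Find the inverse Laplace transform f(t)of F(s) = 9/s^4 3*t^3/2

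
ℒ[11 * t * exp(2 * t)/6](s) 11/(6 * (s - 2)^2)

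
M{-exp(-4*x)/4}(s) -gamma(s)/(4*2^(2*s))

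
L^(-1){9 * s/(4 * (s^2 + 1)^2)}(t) 9 * t * sin(t)/8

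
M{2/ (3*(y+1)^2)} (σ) -2*pi*(σ - 1)/ (3*sin (pi*σ))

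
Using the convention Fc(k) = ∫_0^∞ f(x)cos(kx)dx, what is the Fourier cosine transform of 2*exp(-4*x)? 8/(k^2 + 16)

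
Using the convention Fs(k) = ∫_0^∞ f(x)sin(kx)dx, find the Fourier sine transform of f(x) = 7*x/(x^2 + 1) 7*pi*exp(-k)/2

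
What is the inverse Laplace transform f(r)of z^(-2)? r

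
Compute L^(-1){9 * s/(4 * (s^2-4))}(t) 9 * cosh(2 * t)/4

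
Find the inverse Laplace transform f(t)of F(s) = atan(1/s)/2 sin(t)/(2*t)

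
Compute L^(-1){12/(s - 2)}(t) 12 * exp(2 * t)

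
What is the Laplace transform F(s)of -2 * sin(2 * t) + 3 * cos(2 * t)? 3 * s/(s^2 + 4)-4/(s^2 + 4)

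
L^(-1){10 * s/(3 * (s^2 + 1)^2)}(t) 5 * t * sin(t)/3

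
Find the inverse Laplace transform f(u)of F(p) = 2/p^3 u^2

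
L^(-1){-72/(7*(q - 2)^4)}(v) -12*v^3*exp(2*v)/7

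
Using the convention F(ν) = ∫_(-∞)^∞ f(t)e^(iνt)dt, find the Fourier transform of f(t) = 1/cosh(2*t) pi/(2*cosh(pi*ν/4))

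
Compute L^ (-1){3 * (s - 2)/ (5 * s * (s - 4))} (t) 3 * exp (2 * t) * cosh (2 * t)/5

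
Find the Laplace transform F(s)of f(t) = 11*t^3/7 66/(7*s^4)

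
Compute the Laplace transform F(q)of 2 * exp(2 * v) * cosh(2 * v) 2 * (q - 2)/(q * (q - 4))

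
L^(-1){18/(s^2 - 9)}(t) 6*sinh(3*t)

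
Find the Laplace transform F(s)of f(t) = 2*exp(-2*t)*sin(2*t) 4/((s + 2)^2 + 4)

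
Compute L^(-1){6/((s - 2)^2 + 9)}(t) 2*exp(2*t)*sin(3*t)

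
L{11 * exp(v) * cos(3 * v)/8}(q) 11 * (q - 1)/(8 * ((q - 1)^2+9))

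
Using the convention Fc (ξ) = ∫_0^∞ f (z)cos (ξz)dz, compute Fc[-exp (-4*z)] -4/ (ξ^2 + 16)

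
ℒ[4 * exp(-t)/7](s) 4/(7 * (s + 1))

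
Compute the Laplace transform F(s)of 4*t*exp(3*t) 4/(s - 3)^2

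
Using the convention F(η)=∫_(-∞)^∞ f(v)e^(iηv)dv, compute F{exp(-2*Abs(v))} 4/(η^2 + 4)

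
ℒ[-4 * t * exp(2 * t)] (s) -4/(s - 2)^2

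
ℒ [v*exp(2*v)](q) (q - 2)^(-2)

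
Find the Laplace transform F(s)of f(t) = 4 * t 4/s^2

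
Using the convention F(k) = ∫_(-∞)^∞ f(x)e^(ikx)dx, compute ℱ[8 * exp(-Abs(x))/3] 16/(3 * (k^2 + 1))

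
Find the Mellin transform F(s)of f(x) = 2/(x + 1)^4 gamma(s)*gamma(4 - s)/3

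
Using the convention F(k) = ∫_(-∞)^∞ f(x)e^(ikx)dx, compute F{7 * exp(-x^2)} 7 * sqrt(pi) * exp(-k^2/4)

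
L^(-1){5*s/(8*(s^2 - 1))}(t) 5*cosh(t)/8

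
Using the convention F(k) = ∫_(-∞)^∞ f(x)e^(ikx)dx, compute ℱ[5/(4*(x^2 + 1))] 5*pi*exp(-Abs(k))/4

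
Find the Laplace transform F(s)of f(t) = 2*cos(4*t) 2*s/(s^2+16)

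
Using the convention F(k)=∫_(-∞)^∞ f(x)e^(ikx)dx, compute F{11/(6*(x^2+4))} 11*pi*exp(-2*Abs(k))/12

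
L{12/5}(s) 12/(5 * s)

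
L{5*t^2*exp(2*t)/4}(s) 5/(2*(s - 2)^3)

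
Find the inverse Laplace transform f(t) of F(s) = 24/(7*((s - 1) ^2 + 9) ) 8*exp(t)*sin(3*t) /7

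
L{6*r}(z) 6/z^2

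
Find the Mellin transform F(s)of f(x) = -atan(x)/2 pi*sec(pi*s/2)/(4*s)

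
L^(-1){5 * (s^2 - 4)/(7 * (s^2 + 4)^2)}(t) 5 * t * cos(2 * t)/7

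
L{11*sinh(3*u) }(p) 33/(p^2 - 9) 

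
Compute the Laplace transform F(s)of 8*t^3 48/s^4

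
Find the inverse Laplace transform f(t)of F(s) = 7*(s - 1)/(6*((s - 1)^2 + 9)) 7*exp(t)*cos(3*t)/6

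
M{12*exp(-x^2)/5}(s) 6*gamma(s/2)/5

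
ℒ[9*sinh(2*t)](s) 18/(s^2 - 4)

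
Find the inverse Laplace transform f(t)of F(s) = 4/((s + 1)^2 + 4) 2 * exp(-t) * sin(2 * t)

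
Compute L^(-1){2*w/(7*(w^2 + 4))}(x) 2*cos(2*x)/7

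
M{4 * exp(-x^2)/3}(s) 2 * gamma(s/2)/3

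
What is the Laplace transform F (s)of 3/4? 3/ (4*s)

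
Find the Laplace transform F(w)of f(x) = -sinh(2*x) -2/(w^2 - 4)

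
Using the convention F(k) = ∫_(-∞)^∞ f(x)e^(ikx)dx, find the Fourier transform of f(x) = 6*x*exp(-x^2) 3*I*sqrt(pi)*k*exp(-k^2/4)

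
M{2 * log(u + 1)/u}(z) -2 * pi * csc(pi * z)/(z - 1)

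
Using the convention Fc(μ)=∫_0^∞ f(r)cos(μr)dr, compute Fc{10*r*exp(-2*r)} 10*(4 - μ^2)/(μ^2 + 4)^2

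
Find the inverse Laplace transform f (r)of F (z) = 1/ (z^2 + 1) sin (r)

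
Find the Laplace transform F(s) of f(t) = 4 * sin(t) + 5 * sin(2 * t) 4/(s^2 + 1) + 10/(s^2 + 4) 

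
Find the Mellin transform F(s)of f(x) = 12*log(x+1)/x -12*pi*csc(pi*s)/(s - 1)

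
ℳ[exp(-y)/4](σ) gamma(σ)/4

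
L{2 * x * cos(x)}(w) 2 * (w^2 - 1)/(w^2 + 1)^2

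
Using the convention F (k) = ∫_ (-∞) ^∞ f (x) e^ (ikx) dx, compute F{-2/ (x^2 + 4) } -pi*exp (-2*Abs (k) ) 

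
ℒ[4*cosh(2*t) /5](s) 4*s/(5*(s^2-4) ) 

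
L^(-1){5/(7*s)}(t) 5/7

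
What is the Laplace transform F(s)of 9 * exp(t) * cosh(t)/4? 9 * (s - 1)/(4 * s * (s - 2))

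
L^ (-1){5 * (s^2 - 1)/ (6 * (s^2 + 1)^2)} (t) 5 * t * cos (t)/6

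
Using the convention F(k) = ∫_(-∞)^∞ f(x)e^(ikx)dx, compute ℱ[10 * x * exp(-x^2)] 5 * I * sqrt(pi) * k * exp(-k^2/4)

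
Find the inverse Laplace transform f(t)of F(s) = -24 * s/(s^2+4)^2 -6 * t * sin(2 * t)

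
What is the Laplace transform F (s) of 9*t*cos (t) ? 9*(s^2 - 1) / (s^2 + 1) ^2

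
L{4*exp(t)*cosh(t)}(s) 4*(s - 1)/(s*(s - 2))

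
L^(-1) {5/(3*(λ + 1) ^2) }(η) 5*η*exp(-η) /3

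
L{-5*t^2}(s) -10/s^3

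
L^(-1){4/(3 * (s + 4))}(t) 4 * exp(-4 * t)/3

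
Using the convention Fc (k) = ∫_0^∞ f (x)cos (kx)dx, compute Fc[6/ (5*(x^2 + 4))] 3*pi*exp (-2*k)/10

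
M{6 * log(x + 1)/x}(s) -6 * pi * csc(pi * s)/(s - 1)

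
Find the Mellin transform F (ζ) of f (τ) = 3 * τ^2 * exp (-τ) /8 3 * gamma (ζ+2) /8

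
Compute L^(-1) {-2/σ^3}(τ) -τ^2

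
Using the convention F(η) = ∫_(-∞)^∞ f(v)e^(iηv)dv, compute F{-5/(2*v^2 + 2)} -5*pi*exp(-Abs(η))/2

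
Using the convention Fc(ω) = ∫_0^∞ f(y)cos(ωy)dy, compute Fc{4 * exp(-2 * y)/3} 8/(3 * (ω^2+4))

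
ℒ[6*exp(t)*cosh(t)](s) 6*(s - 1)/(s*(s - 2))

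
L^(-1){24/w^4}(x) 4*x^3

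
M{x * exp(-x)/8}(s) gamma(s + 1)/8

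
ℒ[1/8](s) 1/(8*s) 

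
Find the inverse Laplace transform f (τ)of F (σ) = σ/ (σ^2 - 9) cosh (3*τ)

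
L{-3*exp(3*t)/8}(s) -3/(8*s - 24)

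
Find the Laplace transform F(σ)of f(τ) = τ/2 1/(2*σ^2)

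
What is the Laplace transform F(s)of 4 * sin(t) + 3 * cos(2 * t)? 4/(s^2 + 1) + 3 * s/(s^2 + 4)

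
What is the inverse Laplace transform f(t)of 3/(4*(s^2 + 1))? 3*sin(t)/4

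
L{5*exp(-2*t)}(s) 5/(s + 2)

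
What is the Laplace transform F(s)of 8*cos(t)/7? 8*s/(7*(s^2 + 1))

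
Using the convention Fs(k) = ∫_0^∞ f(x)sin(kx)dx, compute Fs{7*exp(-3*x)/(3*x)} 7*atan(k/3)/3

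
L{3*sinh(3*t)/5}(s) 9/(5*(s^2 - 9))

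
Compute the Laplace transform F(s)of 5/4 5/(4 * s)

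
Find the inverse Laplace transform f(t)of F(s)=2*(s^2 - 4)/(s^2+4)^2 2*t*cos(2*t)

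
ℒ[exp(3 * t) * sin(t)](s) 1/((s - 3)^2 + 1)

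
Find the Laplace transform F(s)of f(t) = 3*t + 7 7/s + 3/s^2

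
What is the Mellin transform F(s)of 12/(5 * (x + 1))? 12 * pi * csc(pi * s)/5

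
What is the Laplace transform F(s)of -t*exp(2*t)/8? -1/(8*(s - 2)^2)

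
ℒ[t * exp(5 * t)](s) (s - 5)^(-2)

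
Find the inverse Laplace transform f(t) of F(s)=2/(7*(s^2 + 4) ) sin(2*t) /7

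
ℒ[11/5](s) 11/(5 * s)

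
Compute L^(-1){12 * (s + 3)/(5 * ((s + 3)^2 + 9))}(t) 12 * exp(-3 * t) * cos(3 * t)/5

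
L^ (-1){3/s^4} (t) t^3/2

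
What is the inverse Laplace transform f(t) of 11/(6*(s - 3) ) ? 11*exp(3*t) /6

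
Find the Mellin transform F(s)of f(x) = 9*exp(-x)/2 9*gamma(s)/2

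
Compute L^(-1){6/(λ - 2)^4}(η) η^3 * exp(2 * η)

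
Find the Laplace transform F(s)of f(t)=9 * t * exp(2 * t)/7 9/(7 * (s - 2)^2)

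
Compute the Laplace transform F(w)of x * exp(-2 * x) (w + 2)^(-2)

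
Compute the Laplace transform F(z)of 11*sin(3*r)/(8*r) 11*atan(3/z)/8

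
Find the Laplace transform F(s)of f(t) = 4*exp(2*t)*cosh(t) 4*(s - 2)/((s - 2)^2 - 1)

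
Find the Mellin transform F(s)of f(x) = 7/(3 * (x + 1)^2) -7 * pi * (s - 1)/(3 * sin(pi * s))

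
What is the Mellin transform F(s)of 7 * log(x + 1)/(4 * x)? -7 * pi * csc(pi * s)/(4 * s - 4)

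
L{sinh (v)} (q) 1/ (q^2 - 1)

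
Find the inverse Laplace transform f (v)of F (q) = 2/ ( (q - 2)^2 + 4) exp (2*v)*sin (2*v)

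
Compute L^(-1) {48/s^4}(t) 8*t^3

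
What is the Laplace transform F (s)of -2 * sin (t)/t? -2 * atan (1/s)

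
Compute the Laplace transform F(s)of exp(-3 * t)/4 1/(4 * (s + 3))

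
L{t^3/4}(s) 3/(2*s^4)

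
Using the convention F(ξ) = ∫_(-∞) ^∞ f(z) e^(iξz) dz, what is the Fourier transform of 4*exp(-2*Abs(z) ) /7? 16/(7*(ξ^2 + 4) ) 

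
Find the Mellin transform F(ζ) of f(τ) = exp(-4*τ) gamma(ζ) /4^ζ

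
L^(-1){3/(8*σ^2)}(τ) 3*τ/8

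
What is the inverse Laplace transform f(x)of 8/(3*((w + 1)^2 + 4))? 4*exp(-x)*sin(2*x)/3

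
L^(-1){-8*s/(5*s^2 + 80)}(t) -8*cos(4*t)/5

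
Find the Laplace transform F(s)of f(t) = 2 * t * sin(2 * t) 8 * s/(s^2 + 4)^2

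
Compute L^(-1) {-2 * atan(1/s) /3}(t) -2 * sin(t) /(3 * t) 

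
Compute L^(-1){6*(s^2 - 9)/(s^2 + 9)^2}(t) 6*t*cos(3*t)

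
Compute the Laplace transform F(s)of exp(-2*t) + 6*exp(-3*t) 6/(s + 3) + 1/(s + 2)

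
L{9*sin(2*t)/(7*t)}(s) 9*atan(2/s)/7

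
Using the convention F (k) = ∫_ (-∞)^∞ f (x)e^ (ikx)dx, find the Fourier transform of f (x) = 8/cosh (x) 8*pi/cosh (pi*k/2)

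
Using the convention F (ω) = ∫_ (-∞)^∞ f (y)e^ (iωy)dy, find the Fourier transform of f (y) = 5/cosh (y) 5 * pi/cosh (pi * ω/2)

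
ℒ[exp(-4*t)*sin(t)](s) 1/((s+4)^2+1)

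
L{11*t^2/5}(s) 22/(5*s^3)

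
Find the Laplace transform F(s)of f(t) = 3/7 3/(7*s)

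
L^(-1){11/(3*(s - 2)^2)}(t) 11*t*exp(2*t)/3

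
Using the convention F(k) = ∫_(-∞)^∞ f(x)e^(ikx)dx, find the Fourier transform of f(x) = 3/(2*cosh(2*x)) 3*pi/(4*cosh(pi*k/4))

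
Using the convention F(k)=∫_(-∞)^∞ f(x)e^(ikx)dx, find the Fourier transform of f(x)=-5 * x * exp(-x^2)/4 -5 * I * sqrt(pi) * k * exp(-k^2/4)/8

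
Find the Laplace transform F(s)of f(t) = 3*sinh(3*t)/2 9/(2*(s^2 - 9))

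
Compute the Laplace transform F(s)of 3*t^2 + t s^(-2) + 6/s^3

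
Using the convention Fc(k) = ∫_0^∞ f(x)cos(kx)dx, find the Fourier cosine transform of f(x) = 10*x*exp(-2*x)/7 10*(4 - k^2)/(7*(k^2 + 4)^2)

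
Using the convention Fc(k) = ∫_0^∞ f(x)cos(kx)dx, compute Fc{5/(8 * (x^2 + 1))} 5 * pi * exp(-k)/16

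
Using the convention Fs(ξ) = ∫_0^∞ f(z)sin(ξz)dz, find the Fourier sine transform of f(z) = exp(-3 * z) ξ/(ξ^2 + 9)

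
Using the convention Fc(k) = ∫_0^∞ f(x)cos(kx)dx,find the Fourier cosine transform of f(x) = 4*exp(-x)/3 4/(3*(k^2 + 1))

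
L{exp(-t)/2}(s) 1/(2 * (s + 1))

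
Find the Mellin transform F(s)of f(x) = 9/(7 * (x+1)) 9 * pi * csc(pi * s)/7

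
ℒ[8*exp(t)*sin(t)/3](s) 8/(3*((s - 1)^2 + 1))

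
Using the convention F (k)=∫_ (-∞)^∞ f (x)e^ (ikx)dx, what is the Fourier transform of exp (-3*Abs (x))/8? 3/ (4*(k^2 + 9))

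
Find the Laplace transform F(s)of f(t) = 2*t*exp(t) 2/(s - 1)^2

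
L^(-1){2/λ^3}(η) η^2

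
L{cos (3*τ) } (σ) σ/ (σ^2 + 9) 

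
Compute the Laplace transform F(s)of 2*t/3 2/(3*s^2)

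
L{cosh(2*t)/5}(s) s/(5*(s^2-4))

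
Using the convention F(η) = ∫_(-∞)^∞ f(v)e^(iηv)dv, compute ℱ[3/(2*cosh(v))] 3*pi/(2*cosh(pi*η/2))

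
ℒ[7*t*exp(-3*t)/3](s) 7/(3*(s+3)^2)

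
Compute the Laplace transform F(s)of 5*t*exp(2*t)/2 5/(2*(s - 2)^2)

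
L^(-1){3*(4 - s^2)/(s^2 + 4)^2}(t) -3*t*cos(2*t)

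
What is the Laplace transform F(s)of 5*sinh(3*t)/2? 15/(2*(s^2 - 9))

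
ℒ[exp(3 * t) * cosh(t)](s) (s - 3)/((s - 3)^2 - 1)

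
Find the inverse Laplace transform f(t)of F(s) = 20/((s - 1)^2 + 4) 10 * exp(t) * sin(2 * t)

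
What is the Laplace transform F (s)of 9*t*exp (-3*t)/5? 9/ (5*(s+3)^2)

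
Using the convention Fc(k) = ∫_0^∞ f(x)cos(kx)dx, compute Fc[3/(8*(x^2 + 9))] pi*exp(-3*k)/16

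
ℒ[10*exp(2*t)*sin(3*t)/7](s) 30/(7*((s - 2)^2 + 9))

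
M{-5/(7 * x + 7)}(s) -5 * pi * csc(pi * s)/7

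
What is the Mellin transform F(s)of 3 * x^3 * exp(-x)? 3 * gamma(s + 3)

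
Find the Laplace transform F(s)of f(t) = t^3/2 3/s^4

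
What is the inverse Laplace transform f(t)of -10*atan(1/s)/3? -10*sin(t)/(3*t)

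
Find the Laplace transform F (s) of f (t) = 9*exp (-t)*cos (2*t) 9*(s + 1) / ( (s + 1) ^2 + 4) 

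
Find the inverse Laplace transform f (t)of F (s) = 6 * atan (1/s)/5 6 * sin (t)/ (5 * t)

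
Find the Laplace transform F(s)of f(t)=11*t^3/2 33/s^4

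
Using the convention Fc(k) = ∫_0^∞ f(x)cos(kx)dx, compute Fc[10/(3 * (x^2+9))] 5 * pi * exp(-3 * k)/9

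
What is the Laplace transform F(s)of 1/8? 1/(8*s)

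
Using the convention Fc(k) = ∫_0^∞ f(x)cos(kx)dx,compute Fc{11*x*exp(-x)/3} 11*(1 - k^2)/(3*(k^2 + 1)^2)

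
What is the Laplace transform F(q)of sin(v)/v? atan(1/q)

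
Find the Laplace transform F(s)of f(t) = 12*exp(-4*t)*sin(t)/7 12/(7*((s + 4)^2 + 1))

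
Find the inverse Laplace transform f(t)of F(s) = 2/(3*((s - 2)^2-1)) 2*exp(2*t)*sinh(t)/3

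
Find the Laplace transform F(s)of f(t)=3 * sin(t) 3/(s^2 + 1)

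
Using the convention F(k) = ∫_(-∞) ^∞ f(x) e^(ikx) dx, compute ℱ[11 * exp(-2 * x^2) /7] 11 * sqrt(2) * sqrt(pi) * exp(-k^2/8) /14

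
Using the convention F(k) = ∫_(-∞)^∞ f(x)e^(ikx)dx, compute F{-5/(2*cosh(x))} -5*pi/(2*cosh(pi*k/2))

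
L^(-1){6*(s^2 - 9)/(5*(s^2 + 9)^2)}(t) 6*t*cos(3*t)/5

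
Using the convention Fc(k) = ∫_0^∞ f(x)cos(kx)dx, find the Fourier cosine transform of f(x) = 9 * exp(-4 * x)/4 9/(k^2+16)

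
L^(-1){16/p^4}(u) 8*u^3/3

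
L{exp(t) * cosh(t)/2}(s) (s - 1)/(2 * s * (s - 2))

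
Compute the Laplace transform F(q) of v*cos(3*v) (q^2 - 9) /(q^2 + 9) ^2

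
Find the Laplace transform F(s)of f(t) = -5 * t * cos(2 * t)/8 5 * (4 - s^2)/(8 * (s^2+4)^2)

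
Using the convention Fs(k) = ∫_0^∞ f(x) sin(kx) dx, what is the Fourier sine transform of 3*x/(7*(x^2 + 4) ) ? 3*pi*exp(-2*k) /14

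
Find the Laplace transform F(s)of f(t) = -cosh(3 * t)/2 -s/(2 * s^2 - 18)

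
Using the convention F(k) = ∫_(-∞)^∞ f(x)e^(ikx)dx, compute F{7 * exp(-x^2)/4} 7 * sqrt(pi) * exp(-k^2/4)/4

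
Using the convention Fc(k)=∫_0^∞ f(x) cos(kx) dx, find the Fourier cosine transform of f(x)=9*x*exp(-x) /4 9*(1 - k^2) /(4*(k^2 + 1) ^2) 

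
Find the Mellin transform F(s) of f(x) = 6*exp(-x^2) 3*gamma(s/2) 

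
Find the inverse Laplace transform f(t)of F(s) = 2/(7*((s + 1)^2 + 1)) 2*exp(-t)*sin(t)/7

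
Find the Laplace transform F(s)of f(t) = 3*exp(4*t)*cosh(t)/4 3*(s - 4)/(4*((s - 4)^2 - 1))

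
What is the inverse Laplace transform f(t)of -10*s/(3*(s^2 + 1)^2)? -5*t*sin(t)/3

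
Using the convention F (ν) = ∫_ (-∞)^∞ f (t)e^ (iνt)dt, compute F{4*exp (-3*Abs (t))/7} 24/ (7*(ν^2 + 9))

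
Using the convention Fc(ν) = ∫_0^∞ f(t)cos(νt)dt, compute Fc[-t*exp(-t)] (ν^2 - 1)/(ν^2 + 1)^2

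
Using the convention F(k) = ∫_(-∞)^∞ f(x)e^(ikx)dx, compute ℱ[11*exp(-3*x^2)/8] 11*sqrt(3)*sqrt(pi)*exp(-k^2/12)/24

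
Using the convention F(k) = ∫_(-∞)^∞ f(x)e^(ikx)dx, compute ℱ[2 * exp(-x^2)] 2 * sqrt(pi) * exp(-k^2/4)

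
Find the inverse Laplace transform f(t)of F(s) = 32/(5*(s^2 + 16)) 8*sin(4*t)/5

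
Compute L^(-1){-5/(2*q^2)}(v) -5*v/2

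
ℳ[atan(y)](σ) -pi * sec(pi * σ/2)/(2 * σ)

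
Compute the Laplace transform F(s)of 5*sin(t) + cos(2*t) s/(s^2 + 4) + 5/(s^2 + 1)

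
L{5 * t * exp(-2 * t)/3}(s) 5/(3 * (s + 2)^2)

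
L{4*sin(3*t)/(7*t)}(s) 4*atan(3/s)/7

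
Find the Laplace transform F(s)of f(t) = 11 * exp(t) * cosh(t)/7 11 * (s - 1)/(7 * s * (s - 2))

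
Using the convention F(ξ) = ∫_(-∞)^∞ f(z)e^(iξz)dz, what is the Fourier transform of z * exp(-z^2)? I * sqrt(pi) * ξ * exp(-ξ^2/4)/2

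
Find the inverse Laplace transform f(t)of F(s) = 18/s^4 3 * t^3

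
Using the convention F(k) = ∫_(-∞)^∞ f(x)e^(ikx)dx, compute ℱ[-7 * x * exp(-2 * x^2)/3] -7 * sqrt(2) * I * sqrt(pi) * k * exp(-k^2/8)/24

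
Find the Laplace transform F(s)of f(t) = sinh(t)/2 1/(2 * (s^2-1))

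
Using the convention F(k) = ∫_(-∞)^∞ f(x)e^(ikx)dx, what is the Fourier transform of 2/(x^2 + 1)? 2 * pi * exp(-Abs(k))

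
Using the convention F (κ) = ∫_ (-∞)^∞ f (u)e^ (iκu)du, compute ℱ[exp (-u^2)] sqrt (pi) * exp (-κ^2/4)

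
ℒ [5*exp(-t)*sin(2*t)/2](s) 5/((s+1)^2+4)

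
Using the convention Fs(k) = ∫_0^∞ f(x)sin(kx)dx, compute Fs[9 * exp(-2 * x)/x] 9 * atan(k/2)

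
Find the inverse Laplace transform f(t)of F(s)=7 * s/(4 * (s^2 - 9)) 7 * cosh(3 * t)/4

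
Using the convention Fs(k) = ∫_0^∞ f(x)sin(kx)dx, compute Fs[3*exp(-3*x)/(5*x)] 3*atan(k/3)/5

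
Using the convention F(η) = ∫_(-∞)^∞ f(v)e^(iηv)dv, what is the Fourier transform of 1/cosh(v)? pi/cosh(pi*η/2)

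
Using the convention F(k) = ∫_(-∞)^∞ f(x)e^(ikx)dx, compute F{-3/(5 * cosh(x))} -3 * pi/(5 * cosh(pi * k/2))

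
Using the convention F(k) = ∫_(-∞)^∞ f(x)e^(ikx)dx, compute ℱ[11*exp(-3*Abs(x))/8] 33/(4*(k^2 + 9))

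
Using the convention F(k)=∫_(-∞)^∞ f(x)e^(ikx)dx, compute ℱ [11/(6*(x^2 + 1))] 11*pi*exp(-Abs(k))/6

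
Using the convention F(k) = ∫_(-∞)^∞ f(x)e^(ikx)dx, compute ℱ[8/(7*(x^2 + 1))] 8*pi*exp(-Abs(k))/7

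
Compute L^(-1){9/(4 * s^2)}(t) 9 * t/4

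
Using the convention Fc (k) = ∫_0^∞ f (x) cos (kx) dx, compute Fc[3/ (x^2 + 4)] 3*pi*exp (-2*k) /4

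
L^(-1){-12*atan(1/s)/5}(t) -12*sin(t)/(5*t)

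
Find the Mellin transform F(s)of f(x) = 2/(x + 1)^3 gamma(s)*gamma(3 - s)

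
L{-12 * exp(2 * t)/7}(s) -12/(7 * s - 14)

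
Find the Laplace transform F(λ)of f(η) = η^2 2/λ^3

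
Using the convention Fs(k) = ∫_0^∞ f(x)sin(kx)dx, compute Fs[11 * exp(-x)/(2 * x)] 11 * atan(k)/2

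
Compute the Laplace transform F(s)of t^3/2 3/s^4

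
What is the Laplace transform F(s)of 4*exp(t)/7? 4/(7*(s - 1))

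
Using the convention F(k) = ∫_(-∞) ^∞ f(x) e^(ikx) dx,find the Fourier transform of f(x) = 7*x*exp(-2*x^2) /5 7*sqrt(2)*I*sqrt(pi)*k*exp(-k^2/8) /40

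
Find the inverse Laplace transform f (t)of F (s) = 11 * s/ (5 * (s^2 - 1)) 11 * cosh (t)/5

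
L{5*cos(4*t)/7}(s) 5*s/(7*(s^2 + 16))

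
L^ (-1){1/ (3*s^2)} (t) t/3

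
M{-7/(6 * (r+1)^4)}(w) 7 * pi * (w - 3) * (w - 2) * (w - 1)/(36 * sin(pi * w))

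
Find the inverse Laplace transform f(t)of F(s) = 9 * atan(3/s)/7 9 * sin(3 * t)/(7 * t)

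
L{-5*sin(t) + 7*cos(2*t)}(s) 7*s/(s^2 + 4) - 5/(s^2 + 1)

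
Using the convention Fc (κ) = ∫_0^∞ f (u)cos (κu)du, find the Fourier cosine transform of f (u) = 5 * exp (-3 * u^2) 5 * sqrt (3) * sqrt (pi) * exp (-κ^2/12)/6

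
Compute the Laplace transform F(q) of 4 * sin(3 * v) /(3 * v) 4 * atan(3/q) /3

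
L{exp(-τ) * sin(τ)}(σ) 1/((σ+1)^2+1)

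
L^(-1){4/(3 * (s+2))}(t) 4 * exp(-2 * t)/3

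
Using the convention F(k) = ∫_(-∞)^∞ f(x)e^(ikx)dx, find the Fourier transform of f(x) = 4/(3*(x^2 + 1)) 4*pi*exp(-Abs(k))/3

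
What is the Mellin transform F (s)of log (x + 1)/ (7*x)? -pi*csc (pi*s)/ (7*s - 7)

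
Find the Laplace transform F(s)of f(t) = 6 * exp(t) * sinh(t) 6/(s * (s - 2))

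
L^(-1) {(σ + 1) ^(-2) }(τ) τ*exp(-τ) 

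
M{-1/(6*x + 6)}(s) -pi*csc(pi*s)/6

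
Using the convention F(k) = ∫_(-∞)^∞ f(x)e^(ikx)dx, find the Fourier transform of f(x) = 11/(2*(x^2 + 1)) 11*pi*exp(-Abs(k))/2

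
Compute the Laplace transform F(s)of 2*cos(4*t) 2*s/(s^2 + 16)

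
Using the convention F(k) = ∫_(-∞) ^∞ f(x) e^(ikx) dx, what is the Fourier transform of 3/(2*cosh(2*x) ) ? 3*pi/(4*cosh(pi*k/4) ) 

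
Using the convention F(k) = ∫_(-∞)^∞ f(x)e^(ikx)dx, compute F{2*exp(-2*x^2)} sqrt(2)*sqrt(pi)*exp(-k^2/8)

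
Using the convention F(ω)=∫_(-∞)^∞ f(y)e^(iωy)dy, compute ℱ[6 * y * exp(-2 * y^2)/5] 3 * sqrt(2) * I * sqrt(pi) * ω * exp(-ω^2/8)/20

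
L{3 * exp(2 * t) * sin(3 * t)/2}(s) 9/(2 * ((s - 2)^2+9))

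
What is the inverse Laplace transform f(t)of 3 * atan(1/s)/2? 3 * sin(t)/(2 * t)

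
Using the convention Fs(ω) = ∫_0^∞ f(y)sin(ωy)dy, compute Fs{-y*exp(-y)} -2*ω/(ω^2 + 1)^2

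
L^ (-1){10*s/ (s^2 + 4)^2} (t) 5*t*sin (2*t)/2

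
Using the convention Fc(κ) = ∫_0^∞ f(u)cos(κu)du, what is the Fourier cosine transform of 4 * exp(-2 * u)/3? 8/(3 * (κ^2 + 4))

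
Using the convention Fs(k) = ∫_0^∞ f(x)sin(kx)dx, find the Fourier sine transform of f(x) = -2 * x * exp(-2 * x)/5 -8 * k/(5 * (k^2 + 4)^2)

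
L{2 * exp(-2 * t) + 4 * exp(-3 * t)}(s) 4/(s + 3) + 2/(s + 2)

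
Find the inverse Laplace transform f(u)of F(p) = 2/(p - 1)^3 u^2 * exp(u)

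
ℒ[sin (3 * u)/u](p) atan (3/p)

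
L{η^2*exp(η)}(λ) 2/(λ - 1)^3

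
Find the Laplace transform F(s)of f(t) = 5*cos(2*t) 5*s/(s^2 + 4)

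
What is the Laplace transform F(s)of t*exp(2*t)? (s - 2)^(-2)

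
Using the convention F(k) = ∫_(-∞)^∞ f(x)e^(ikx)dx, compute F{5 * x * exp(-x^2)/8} 5 * I * sqrt(pi) * k * exp(-k^2/4)/16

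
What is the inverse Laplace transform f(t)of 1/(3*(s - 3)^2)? t*exp(3*t)/3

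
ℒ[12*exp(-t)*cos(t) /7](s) 12*(s + 1) /(7*((s + 1) ^2 + 1) ) 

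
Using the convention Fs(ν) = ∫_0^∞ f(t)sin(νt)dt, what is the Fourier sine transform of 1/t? pi/2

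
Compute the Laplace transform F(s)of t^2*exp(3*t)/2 (s - 3)^(-3)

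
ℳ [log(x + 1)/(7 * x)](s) -pi * csc(pi * s)/(7 * s - 7)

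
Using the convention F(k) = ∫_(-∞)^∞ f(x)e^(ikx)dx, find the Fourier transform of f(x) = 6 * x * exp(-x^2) 3 * I * sqrt(pi) * k * exp(-k^2/4)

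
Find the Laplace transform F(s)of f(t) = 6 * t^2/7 12/(7 * s^3)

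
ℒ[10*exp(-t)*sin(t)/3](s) 10/(3*((s + 1)^2 + 1))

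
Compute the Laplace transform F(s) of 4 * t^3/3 8/s^4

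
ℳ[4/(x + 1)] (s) 4*pi*csc(pi*s)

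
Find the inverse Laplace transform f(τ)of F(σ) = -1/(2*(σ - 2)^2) -τ*exp(2*τ)/2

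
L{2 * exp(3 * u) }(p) 2/(p - 3) 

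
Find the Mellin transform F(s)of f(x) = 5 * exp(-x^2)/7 5 * gamma(s/2)/14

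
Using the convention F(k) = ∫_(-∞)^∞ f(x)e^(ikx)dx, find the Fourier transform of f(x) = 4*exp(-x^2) 4*sqrt(pi)*exp(-k^2/4)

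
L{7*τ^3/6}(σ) 7/σ^4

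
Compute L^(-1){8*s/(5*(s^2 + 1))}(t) 8*cos(t)/5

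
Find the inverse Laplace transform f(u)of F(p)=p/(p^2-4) cosh(2 * u)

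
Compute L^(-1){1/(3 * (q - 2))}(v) exp(2 * v)/3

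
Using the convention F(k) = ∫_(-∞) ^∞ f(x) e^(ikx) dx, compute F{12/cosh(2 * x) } 6 * pi/cosh(pi * k/4) 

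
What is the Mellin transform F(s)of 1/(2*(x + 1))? pi*csc(pi*s)/2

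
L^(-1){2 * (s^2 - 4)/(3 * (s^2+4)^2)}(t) 2 * t * cos(2 * t)/3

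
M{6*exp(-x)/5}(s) 6*gamma(s)/5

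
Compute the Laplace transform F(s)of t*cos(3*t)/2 (s^2-9)/(2*(s^2 + 9)^2)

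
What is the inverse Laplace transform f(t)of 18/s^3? 9 * t^2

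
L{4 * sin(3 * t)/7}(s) 12/(7 * (s^2+9))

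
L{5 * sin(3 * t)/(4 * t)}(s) 5 * atan(3/s)/4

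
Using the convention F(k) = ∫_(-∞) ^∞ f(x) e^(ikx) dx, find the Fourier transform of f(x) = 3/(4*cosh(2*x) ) 3*pi/(8*cosh(pi*k/4) ) 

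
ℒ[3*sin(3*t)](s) 9/(s^2 + 9)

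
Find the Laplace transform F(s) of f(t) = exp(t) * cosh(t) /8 (s - 1) /(8 * s * (s - 2) ) 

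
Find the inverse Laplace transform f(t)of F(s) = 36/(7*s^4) 6*t^3/7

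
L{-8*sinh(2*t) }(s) -16/(s^2 - 4) 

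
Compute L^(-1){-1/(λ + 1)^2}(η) -η*exp(-η)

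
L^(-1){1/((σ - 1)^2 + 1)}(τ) exp(τ)*sin(τ)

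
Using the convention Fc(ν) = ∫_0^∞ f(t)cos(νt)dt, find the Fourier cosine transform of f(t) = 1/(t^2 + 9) pi * exp(-3 * ν)/6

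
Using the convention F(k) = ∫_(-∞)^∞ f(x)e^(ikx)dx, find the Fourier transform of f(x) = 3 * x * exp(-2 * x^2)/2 3 * sqrt(2) * I * sqrt(pi) * k * exp(-k^2/8)/16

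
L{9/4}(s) 9/(4*s)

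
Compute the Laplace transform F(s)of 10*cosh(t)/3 10*s/(3*(s^2 - 1))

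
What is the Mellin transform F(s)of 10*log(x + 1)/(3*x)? -10*pi*csc(pi*s)/(3*s - 3)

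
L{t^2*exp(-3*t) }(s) 2/(s + 3) ^3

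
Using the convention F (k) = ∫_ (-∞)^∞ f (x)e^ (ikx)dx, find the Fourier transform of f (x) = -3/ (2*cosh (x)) -3*pi/ (2*cosh (pi*k/2))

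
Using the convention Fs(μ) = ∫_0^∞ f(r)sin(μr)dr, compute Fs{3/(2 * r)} 3 * pi/4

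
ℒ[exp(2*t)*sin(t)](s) 1/((s - 2)^2 + 1)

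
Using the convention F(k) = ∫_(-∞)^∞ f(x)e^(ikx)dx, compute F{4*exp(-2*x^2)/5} 2*sqrt(2)*sqrt(pi)*exp(-k^2/8)/5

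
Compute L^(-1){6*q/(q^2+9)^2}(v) v*sin(3*v)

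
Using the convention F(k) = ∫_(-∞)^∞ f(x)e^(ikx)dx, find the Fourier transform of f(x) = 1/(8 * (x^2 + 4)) pi * exp(-2 * Abs(k))/16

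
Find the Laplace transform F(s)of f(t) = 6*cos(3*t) 6*s/(s^2 + 9)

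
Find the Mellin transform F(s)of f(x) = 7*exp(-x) 7*gamma(s)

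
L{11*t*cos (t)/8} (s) 11*(s^2 - 1)/ (8*(s^2 + 1)^2)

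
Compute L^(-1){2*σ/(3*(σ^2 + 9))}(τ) 2*cos(3*τ)/3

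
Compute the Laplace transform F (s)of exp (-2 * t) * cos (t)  (s + 2)/ ( (s + 2)^2 + 1)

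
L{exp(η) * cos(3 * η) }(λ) (λ - 1) /((λ - 1) ^2 + 9) 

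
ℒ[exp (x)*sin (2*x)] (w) 2/ ( (w - 1) ^2 + 4) 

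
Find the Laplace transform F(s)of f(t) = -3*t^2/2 -3/s^3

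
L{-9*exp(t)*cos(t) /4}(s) 9*(1 - s) /(4*((s - 1) ^2 + 1) ) 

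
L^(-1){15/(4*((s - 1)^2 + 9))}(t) 5*exp(t)*sin(3*t)/4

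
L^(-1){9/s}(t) 9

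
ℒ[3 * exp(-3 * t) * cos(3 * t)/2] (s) 3 * (s + 3)/(2 * ((s + 3)^2 + 9))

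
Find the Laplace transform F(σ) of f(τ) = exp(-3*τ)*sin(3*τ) 3/((σ + 3) ^2 + 9) 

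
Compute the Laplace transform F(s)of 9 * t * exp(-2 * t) 9/(s + 2)^2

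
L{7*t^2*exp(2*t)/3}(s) 14/(3*(s - 2)^3)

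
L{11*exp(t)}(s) 11/(s - 1)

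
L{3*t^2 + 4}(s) 4/s + 6/s^3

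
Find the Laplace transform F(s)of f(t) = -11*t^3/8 -33/(4*s^4)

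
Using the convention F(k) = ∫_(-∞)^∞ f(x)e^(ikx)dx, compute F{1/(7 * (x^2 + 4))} pi * exp(-2 * Abs(k))/14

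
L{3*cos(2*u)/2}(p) 3*p/(2*(p^2 + 4))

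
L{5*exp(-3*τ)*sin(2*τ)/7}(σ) 10/(7*((σ + 3)^2 + 4))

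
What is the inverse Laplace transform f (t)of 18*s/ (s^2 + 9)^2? 3*t*sin (3*t)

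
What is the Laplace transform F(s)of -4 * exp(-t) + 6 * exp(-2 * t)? 6/(s + 2)-4/(s + 1)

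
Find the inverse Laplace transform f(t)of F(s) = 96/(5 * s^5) 4 * t^4/5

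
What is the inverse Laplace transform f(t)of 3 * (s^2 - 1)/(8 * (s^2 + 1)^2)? 3 * t * cos(t)/8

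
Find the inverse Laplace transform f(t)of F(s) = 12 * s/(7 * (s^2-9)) 12 * cosh(3 * t)/7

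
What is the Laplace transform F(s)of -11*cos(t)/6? -11*s/(6*s^2 + 6)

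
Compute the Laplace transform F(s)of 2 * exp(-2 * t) 2/(s+2)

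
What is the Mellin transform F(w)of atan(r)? -pi*sec(pi*w/2)/(2*w)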